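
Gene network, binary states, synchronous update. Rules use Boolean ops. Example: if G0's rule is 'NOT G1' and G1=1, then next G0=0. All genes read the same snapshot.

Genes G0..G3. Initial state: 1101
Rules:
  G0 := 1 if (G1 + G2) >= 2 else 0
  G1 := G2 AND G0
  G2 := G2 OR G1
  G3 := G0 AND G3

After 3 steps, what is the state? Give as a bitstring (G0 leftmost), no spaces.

Step 1: G0=(1+0>=2)=0 G1=G2&G0=0&1=0 G2=G2|G1=0|1=1 G3=G0&G3=1&1=1 -> 0011
Step 2: G0=(0+1>=2)=0 G1=G2&G0=1&0=0 G2=G2|G1=1|0=1 G3=G0&G3=0&1=0 -> 0010
Step 3: G0=(0+1>=2)=0 G1=G2&G0=1&0=0 G2=G2|G1=1|0=1 G3=G0&G3=0&0=0 -> 0010

0010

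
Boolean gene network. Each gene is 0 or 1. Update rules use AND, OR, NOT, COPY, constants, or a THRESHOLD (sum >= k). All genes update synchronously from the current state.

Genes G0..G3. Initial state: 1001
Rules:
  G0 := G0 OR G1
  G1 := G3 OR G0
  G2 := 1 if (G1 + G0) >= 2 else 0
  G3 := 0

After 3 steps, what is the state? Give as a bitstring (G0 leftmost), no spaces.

Step 1: G0=G0|G1=1|0=1 G1=G3|G0=1|1=1 G2=(0+1>=2)=0 G3=0(const) -> 1100
Step 2: G0=G0|G1=1|1=1 G1=G3|G0=0|1=1 G2=(1+1>=2)=1 G3=0(const) -> 1110
Step 3: G0=G0|G1=1|1=1 G1=G3|G0=0|1=1 G2=(1+1>=2)=1 G3=0(const) -> 1110

1110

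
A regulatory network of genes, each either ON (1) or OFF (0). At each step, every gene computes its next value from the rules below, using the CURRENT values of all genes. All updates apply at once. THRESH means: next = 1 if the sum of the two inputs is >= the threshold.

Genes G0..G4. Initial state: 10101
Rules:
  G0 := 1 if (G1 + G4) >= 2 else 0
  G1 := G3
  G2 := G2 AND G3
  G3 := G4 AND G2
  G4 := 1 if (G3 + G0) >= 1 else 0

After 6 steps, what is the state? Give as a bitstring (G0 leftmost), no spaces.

Step 1: G0=(0+1>=2)=0 G1=G3=0 G2=G2&G3=1&0=0 G3=G4&G2=1&1=1 G4=(0+1>=1)=1 -> 00011
Step 2: G0=(0+1>=2)=0 G1=G3=1 G2=G2&G3=0&1=0 G3=G4&G2=1&0=0 G4=(1+0>=1)=1 -> 01001
Step 3: G0=(1+1>=2)=1 G1=G3=0 G2=G2&G3=0&0=0 G3=G4&G2=1&0=0 G4=(0+0>=1)=0 -> 10000
Step 4: G0=(0+0>=2)=0 G1=G3=0 G2=G2&G3=0&0=0 G3=G4&G2=0&0=0 G4=(0+1>=1)=1 -> 00001
Step 5: G0=(0+1>=2)=0 G1=G3=0 G2=G2&G3=0&0=0 G3=G4&G2=1&0=0 G4=(0+0>=1)=0 -> 00000
Step 6: G0=(0+0>=2)=0 G1=G3=0 G2=G2&G3=0&0=0 G3=G4&G2=0&0=0 G4=(0+0>=1)=0 -> 00000

00000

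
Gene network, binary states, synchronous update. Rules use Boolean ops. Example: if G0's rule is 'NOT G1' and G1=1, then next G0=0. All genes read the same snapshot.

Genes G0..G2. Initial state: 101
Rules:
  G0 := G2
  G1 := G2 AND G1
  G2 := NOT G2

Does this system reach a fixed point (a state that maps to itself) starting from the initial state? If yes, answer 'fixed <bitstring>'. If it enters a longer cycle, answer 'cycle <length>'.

Step 0: 101
Step 1: G0=G2=1 G1=G2&G1=1&0=0 G2=NOT G2=NOT 1=0 -> 100
Step 2: G0=G2=0 G1=G2&G1=0&0=0 G2=NOT G2=NOT 0=1 -> 001
Step 3: G0=G2=1 G1=G2&G1=1&0=0 G2=NOT G2=NOT 1=0 -> 100
Cycle of length 2 starting at step 1 -> no fixed point

Answer: cycle 2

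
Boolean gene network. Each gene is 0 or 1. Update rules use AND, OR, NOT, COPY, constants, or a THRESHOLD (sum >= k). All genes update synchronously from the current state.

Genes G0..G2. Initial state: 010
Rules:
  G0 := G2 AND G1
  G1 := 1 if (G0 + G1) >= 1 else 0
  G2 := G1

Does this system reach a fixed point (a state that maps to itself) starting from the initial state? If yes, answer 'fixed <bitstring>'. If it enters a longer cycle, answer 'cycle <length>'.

Step 0: 010
Step 1: G0=G2&G1=0&1=0 G1=(0+1>=1)=1 G2=G1=1 -> 011
Step 2: G0=G2&G1=1&1=1 G1=(0+1>=1)=1 G2=G1=1 -> 111
Step 3: G0=G2&G1=1&1=1 G1=(1+1>=1)=1 G2=G1=1 -> 111
Fixed point reached at step 2: 111

Answer: fixed 111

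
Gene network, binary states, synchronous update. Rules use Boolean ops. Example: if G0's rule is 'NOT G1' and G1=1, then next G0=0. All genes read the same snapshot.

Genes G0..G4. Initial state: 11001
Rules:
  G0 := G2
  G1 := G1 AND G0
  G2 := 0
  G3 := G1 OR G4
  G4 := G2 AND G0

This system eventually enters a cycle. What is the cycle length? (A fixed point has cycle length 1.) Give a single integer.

Step 0: 11001
Step 1: G0=G2=0 G1=G1&G0=1&1=1 G2=0(const) G3=G1|G4=1|1=1 G4=G2&G0=0&1=0 -> 01010
Step 2: G0=G2=0 G1=G1&G0=1&0=0 G2=0(const) G3=G1|G4=1|0=1 G4=G2&G0=0&0=0 -> 00010
Step 3: G0=G2=0 G1=G1&G0=0&0=0 G2=0(const) G3=G1|G4=0|0=0 G4=G2&G0=0&0=0 -> 00000
Step 4: G0=G2=0 G1=G1&G0=0&0=0 G2=0(const) G3=G1|G4=0|0=0 G4=G2&G0=0&0=0 -> 00000
State from step 4 equals state from step 3 -> cycle length 1

Answer: 1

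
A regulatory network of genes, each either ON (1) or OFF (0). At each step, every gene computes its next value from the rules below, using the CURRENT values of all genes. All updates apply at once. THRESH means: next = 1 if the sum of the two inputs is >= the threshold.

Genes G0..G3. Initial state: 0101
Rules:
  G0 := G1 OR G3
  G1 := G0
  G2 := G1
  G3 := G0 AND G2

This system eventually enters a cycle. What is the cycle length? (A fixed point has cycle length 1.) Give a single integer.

Step 0: 0101
Step 1: G0=G1|G3=1|1=1 G1=G0=0 G2=G1=1 G3=G0&G2=0&0=0 -> 1010
Step 2: G0=G1|G3=0|0=0 G1=G0=1 G2=G1=0 G3=G0&G2=1&1=1 -> 0101
State from step 2 equals state from step 0 -> cycle length 2

Answer: 2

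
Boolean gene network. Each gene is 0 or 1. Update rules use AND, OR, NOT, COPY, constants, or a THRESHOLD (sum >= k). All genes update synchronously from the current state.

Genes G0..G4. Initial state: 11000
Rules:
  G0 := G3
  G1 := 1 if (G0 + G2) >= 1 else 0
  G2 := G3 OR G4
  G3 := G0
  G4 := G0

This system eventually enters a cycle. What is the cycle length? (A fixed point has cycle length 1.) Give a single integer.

Answer: 2

Derivation:
Step 0: 11000
Step 1: G0=G3=0 G1=(1+0>=1)=1 G2=G3|G4=0|0=0 G3=G0=1 G4=G0=1 -> 01011
Step 2: G0=G3=1 G1=(0+0>=1)=0 G2=G3|G4=1|1=1 G3=G0=0 G4=G0=0 -> 10100
Step 3: G0=G3=0 G1=(1+1>=1)=1 G2=G3|G4=0|0=0 G3=G0=1 G4=G0=1 -> 01011
State from step 3 equals state from step 1 -> cycle length 2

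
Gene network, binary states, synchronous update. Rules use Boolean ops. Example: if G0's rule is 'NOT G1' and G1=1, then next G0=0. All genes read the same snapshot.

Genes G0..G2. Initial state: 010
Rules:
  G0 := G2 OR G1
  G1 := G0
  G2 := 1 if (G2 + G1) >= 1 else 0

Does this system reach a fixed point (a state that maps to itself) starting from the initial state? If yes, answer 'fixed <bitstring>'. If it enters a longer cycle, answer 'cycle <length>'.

Answer: fixed 111

Derivation:
Step 0: 010
Step 1: G0=G2|G1=0|1=1 G1=G0=0 G2=(0+1>=1)=1 -> 101
Step 2: G0=G2|G1=1|0=1 G1=G0=1 G2=(1+0>=1)=1 -> 111
Step 3: G0=G2|G1=1|1=1 G1=G0=1 G2=(1+1>=1)=1 -> 111
Fixed point reached at step 2: 111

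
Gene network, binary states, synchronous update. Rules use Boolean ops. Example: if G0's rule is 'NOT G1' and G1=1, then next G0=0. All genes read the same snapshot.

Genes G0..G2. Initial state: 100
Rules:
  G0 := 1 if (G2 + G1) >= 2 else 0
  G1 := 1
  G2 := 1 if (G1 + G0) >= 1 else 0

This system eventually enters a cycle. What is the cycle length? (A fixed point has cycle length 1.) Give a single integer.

Answer: 1

Derivation:
Step 0: 100
Step 1: G0=(0+0>=2)=0 G1=1(const) G2=(0+1>=1)=1 -> 011
Step 2: G0=(1+1>=2)=1 G1=1(const) G2=(1+0>=1)=1 -> 111
Step 3: G0=(1+1>=2)=1 G1=1(const) G2=(1+1>=1)=1 -> 111
State from step 3 equals state from step 2 -> cycle length 1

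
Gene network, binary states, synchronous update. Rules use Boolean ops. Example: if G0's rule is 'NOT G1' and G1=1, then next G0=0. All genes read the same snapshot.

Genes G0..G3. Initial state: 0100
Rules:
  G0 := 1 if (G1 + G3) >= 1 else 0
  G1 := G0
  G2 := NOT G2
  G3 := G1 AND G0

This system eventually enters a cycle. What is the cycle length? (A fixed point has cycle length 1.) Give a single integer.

Step 0: 0100
Step 1: G0=(1+0>=1)=1 G1=G0=0 G2=NOT G2=NOT 0=1 G3=G1&G0=1&0=0 -> 1010
Step 2: G0=(0+0>=1)=0 G1=G0=1 G2=NOT G2=NOT 1=0 G3=G1&G0=0&1=0 -> 0100
State from step 2 equals state from step 0 -> cycle length 2

Answer: 2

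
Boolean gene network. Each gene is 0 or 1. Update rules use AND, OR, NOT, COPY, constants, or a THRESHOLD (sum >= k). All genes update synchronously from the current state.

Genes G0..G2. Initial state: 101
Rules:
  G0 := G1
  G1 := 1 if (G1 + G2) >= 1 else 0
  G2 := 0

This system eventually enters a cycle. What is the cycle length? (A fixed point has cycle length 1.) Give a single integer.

Step 0: 101
Step 1: G0=G1=0 G1=(0+1>=1)=1 G2=0(const) -> 010
Step 2: G0=G1=1 G1=(1+0>=1)=1 G2=0(const) -> 110
Step 3: G0=G1=1 G1=(1+0>=1)=1 G2=0(const) -> 110
State from step 3 equals state from step 2 -> cycle length 1

Answer: 1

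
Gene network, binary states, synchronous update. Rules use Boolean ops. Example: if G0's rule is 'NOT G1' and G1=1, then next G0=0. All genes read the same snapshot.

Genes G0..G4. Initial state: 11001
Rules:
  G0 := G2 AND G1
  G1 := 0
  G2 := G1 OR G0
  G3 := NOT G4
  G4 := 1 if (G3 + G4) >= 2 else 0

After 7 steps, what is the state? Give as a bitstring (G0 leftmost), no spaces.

Step 1: G0=G2&G1=0&1=0 G1=0(const) G2=G1|G0=1|1=1 G3=NOT G4=NOT 1=0 G4=(0+1>=2)=0 -> 00100
Step 2: G0=G2&G1=1&0=0 G1=0(const) G2=G1|G0=0|0=0 G3=NOT G4=NOT 0=1 G4=(0+0>=2)=0 -> 00010
Step 3: G0=G2&G1=0&0=0 G1=0(const) G2=G1|G0=0|0=0 G3=NOT G4=NOT 0=1 G4=(1+0>=2)=0 -> 00010
Step 4: G0=G2&G1=0&0=0 G1=0(const) G2=G1|G0=0|0=0 G3=NOT G4=NOT 0=1 G4=(1+0>=2)=0 -> 00010
Step 5: G0=G2&G1=0&0=0 G1=0(const) G2=G1|G0=0|0=0 G3=NOT G4=NOT 0=1 G4=(1+0>=2)=0 -> 00010
Step 6: G0=G2&G1=0&0=0 G1=0(const) G2=G1|G0=0|0=0 G3=NOT G4=NOT 0=1 G4=(1+0>=2)=0 -> 00010
Step 7: G0=G2&G1=0&0=0 G1=0(const) G2=G1|G0=0|0=0 G3=NOT G4=NOT 0=1 G4=(1+0>=2)=0 -> 00010

00010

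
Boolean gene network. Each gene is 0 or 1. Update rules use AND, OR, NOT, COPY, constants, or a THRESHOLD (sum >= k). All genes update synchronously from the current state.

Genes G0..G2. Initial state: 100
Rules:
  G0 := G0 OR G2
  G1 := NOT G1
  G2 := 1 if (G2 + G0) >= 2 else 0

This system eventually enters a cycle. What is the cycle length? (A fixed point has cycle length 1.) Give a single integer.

Step 0: 100
Step 1: G0=G0|G2=1|0=1 G1=NOT G1=NOT 0=1 G2=(0+1>=2)=0 -> 110
Step 2: G0=G0|G2=1|0=1 G1=NOT G1=NOT 1=0 G2=(0+1>=2)=0 -> 100
State from step 2 equals state from step 0 -> cycle length 2

Answer: 2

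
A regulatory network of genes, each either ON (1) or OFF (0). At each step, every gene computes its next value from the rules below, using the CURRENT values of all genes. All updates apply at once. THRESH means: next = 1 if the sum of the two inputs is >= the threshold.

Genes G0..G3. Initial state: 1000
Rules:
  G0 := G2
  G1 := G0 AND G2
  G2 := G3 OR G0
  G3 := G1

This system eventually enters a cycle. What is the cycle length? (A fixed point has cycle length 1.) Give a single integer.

Answer: 2

Derivation:
Step 0: 1000
Step 1: G0=G2=0 G1=G0&G2=1&0=0 G2=G3|G0=0|1=1 G3=G1=0 -> 0010
Step 2: G0=G2=1 G1=G0&G2=0&1=0 G2=G3|G0=0|0=0 G3=G1=0 -> 1000
State from step 2 equals state from step 0 -> cycle length 2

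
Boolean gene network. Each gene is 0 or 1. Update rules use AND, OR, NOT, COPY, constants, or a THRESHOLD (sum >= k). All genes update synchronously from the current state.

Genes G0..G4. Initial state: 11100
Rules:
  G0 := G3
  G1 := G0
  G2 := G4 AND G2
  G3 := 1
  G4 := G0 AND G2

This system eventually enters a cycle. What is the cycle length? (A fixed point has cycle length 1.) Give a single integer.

Step 0: 11100
Step 1: G0=G3=0 G1=G0=1 G2=G4&G2=0&1=0 G3=1(const) G4=G0&G2=1&1=1 -> 01011
Step 2: G0=G3=1 G1=G0=0 G2=G4&G2=1&0=0 G3=1(const) G4=G0&G2=0&0=0 -> 10010
Step 3: G0=G3=1 G1=G0=1 G2=G4&G2=0&0=0 G3=1(const) G4=G0&G2=1&0=0 -> 11010
Step 4: G0=G3=1 G1=G0=1 G2=G4&G2=0&0=0 G3=1(const) G4=G0&G2=1&0=0 -> 11010
State from step 4 equals state from step 3 -> cycle length 1

Answer: 1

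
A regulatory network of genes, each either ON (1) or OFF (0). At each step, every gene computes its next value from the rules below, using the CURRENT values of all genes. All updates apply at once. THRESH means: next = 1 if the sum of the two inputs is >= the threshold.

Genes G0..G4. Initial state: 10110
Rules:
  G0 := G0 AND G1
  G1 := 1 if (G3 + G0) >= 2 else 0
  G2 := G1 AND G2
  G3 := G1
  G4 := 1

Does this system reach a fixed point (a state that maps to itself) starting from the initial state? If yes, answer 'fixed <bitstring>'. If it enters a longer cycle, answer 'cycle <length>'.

Step 0: 10110
Step 1: G0=G0&G1=1&0=0 G1=(1+1>=2)=1 G2=G1&G2=0&1=0 G3=G1=0 G4=1(const) -> 01001
Step 2: G0=G0&G1=0&1=0 G1=(0+0>=2)=0 G2=G1&G2=1&0=0 G3=G1=1 G4=1(const) -> 00011
Step 3: G0=G0&G1=0&0=0 G1=(1+0>=2)=0 G2=G1&G2=0&0=0 G3=G1=0 G4=1(const) -> 00001
Step 4: G0=G0&G1=0&0=0 G1=(0+0>=2)=0 G2=G1&G2=0&0=0 G3=G1=0 G4=1(const) -> 00001
Fixed point reached at step 3: 00001

Answer: fixed 00001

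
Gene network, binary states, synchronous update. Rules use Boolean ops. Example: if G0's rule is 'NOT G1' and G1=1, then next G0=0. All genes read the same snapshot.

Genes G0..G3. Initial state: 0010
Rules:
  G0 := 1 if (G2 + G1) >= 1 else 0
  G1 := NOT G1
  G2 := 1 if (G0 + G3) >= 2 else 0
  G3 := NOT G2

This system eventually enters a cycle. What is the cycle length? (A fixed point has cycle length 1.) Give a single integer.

Answer: 4

Derivation:
Step 0: 0010
Step 1: G0=(1+0>=1)=1 G1=NOT G1=NOT 0=1 G2=(0+0>=2)=0 G3=NOT G2=NOT 1=0 -> 1100
Step 2: G0=(0+1>=1)=1 G1=NOT G1=NOT 1=0 G2=(1+0>=2)=0 G3=NOT G2=NOT 0=1 -> 1001
Step 3: G0=(0+0>=1)=0 G1=NOT G1=NOT 0=1 G2=(1+1>=2)=1 G3=NOT G2=NOT 0=1 -> 0111
Step 4: G0=(1+1>=1)=1 G1=NOT G1=NOT 1=0 G2=(0+1>=2)=0 G3=NOT G2=NOT 1=0 -> 1000
Step 5: G0=(0+0>=1)=0 G1=NOT G1=NOT 0=1 G2=(1+0>=2)=0 G3=NOT G2=NOT 0=1 -> 0101
Step 6: G0=(0+1>=1)=1 G1=NOT G1=NOT 1=0 G2=(0+1>=2)=0 G3=NOT G2=NOT 0=1 -> 1001
State from step 6 equals state from step 2 -> cycle length 4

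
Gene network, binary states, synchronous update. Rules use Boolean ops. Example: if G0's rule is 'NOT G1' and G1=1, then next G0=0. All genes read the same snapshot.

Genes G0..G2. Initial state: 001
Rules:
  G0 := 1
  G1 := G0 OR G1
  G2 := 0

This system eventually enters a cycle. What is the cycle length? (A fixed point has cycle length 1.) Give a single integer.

Answer: 1

Derivation:
Step 0: 001
Step 1: G0=1(const) G1=G0|G1=0|0=0 G2=0(const) -> 100
Step 2: G0=1(const) G1=G0|G1=1|0=1 G2=0(const) -> 110
Step 3: G0=1(const) G1=G0|G1=1|1=1 G2=0(const) -> 110
State from step 3 equals state from step 2 -> cycle length 1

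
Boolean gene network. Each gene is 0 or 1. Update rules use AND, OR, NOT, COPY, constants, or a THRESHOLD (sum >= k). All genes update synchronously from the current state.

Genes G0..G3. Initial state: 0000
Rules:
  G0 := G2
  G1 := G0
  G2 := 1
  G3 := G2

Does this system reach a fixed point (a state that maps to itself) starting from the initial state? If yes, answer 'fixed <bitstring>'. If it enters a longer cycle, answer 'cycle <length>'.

Step 0: 0000
Step 1: G0=G2=0 G1=G0=0 G2=1(const) G3=G2=0 -> 0010
Step 2: G0=G2=1 G1=G0=0 G2=1(const) G3=G2=1 -> 1011
Step 3: G0=G2=1 G1=G0=1 G2=1(const) G3=G2=1 -> 1111
Step 4: G0=G2=1 G1=G0=1 G2=1(const) G3=G2=1 -> 1111
Fixed point reached at step 3: 1111

Answer: fixed 1111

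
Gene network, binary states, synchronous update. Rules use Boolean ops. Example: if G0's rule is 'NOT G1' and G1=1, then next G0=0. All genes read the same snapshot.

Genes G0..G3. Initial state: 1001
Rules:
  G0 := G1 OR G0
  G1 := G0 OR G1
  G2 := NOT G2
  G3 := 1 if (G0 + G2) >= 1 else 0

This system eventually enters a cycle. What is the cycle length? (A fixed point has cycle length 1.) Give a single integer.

Answer: 2

Derivation:
Step 0: 1001
Step 1: G0=G1|G0=0|1=1 G1=G0|G1=1|0=1 G2=NOT G2=NOT 0=1 G3=(1+0>=1)=1 -> 1111
Step 2: G0=G1|G0=1|1=1 G1=G0|G1=1|1=1 G2=NOT G2=NOT 1=0 G3=(1+1>=1)=1 -> 1101
Step 3: G0=G1|G0=1|1=1 G1=G0|G1=1|1=1 G2=NOT G2=NOT 0=1 G3=(1+0>=1)=1 -> 1111
State from step 3 equals state from step 1 -> cycle length 2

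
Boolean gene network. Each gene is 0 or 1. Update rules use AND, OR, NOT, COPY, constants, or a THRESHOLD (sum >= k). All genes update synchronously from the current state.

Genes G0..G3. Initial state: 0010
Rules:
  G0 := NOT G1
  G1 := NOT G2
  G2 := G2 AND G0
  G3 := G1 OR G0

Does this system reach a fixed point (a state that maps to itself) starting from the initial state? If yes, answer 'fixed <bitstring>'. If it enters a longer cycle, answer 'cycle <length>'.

Step 0: 0010
Step 1: G0=NOT G1=NOT 0=1 G1=NOT G2=NOT 1=0 G2=G2&G0=1&0=0 G3=G1|G0=0|0=0 -> 1000
Step 2: G0=NOT G1=NOT 0=1 G1=NOT G2=NOT 0=1 G2=G2&G0=0&1=0 G3=G1|G0=0|1=1 -> 1101
Step 3: G0=NOT G1=NOT 1=0 G1=NOT G2=NOT 0=1 G2=G2&G0=0&1=0 G3=G1|G0=1|1=1 -> 0101
Step 4: G0=NOT G1=NOT 1=0 G1=NOT G2=NOT 0=1 G2=G2&G0=0&0=0 G3=G1|G0=1|0=1 -> 0101
Fixed point reached at step 3: 0101

Answer: fixed 0101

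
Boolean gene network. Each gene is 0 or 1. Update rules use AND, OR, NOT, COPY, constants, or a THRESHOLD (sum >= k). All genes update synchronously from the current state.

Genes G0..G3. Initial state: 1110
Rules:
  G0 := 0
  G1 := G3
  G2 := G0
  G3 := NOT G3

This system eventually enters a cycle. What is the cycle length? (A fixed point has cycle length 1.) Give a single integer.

Step 0: 1110
Step 1: G0=0(const) G1=G3=0 G2=G0=1 G3=NOT G3=NOT 0=1 -> 0011
Step 2: G0=0(const) G1=G3=1 G2=G0=0 G3=NOT G3=NOT 1=0 -> 0100
Step 3: G0=0(const) G1=G3=0 G2=G0=0 G3=NOT G3=NOT 0=1 -> 0001
Step 4: G0=0(const) G1=G3=1 G2=G0=0 G3=NOT G3=NOT 1=0 -> 0100
State from step 4 equals state from step 2 -> cycle length 2

Answer: 2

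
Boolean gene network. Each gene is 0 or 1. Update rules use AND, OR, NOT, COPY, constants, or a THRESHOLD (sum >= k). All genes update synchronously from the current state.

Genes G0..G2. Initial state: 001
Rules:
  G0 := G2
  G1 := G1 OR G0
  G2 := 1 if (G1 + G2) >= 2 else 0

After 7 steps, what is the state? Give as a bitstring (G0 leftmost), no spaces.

Step 1: G0=G2=1 G1=G1|G0=0|0=0 G2=(0+1>=2)=0 -> 100
Step 2: G0=G2=0 G1=G1|G0=0|1=1 G2=(0+0>=2)=0 -> 010
Step 3: G0=G2=0 G1=G1|G0=1|0=1 G2=(1+0>=2)=0 -> 010
Step 4: G0=G2=0 G1=G1|G0=1|0=1 G2=(1+0>=2)=0 -> 010
Step 5: G0=G2=0 G1=G1|G0=1|0=1 G2=(1+0>=2)=0 -> 010
Step 6: G0=G2=0 G1=G1|G0=1|0=1 G2=(1+0>=2)=0 -> 010
Step 7: G0=G2=0 G1=G1|G0=1|0=1 G2=(1+0>=2)=0 -> 010

010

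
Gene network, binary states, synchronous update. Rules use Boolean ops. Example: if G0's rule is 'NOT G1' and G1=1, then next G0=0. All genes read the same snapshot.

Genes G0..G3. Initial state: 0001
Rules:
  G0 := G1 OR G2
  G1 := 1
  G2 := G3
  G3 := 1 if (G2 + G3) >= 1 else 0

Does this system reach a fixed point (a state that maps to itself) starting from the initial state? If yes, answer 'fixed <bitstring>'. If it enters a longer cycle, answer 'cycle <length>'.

Step 0: 0001
Step 1: G0=G1|G2=0|0=0 G1=1(const) G2=G3=1 G3=(0+1>=1)=1 -> 0111
Step 2: G0=G1|G2=1|1=1 G1=1(const) G2=G3=1 G3=(1+1>=1)=1 -> 1111
Step 3: G0=G1|G2=1|1=1 G1=1(const) G2=G3=1 G3=(1+1>=1)=1 -> 1111
Fixed point reached at step 2: 1111

Answer: fixed 1111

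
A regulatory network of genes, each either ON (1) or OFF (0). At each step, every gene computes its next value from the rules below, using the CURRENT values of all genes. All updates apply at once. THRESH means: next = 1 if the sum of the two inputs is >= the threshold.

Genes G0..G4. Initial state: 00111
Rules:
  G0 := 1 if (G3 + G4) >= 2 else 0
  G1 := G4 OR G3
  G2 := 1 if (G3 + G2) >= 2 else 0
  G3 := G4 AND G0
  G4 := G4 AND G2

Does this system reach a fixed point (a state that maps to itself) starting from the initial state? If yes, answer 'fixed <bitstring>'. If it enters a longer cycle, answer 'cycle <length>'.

Step 0: 00111
Step 1: G0=(1+1>=2)=1 G1=G4|G3=1|1=1 G2=(1+1>=2)=1 G3=G4&G0=1&0=0 G4=G4&G2=1&1=1 -> 11101
Step 2: G0=(0+1>=2)=0 G1=G4|G3=1|0=1 G2=(0+1>=2)=0 G3=G4&G0=1&1=1 G4=G4&G2=1&1=1 -> 01011
Step 3: G0=(1+1>=2)=1 G1=G4|G3=1|1=1 G2=(1+0>=2)=0 G3=G4&G0=1&0=0 G4=G4&G2=1&0=0 -> 11000
Step 4: G0=(0+0>=2)=0 G1=G4|G3=0|0=0 G2=(0+0>=2)=0 G3=G4&G0=0&1=0 G4=G4&G2=0&0=0 -> 00000
Step 5: G0=(0+0>=2)=0 G1=G4|G3=0|0=0 G2=(0+0>=2)=0 G3=G4&G0=0&0=0 G4=G4&G2=0&0=0 -> 00000
Fixed point reached at step 4: 00000

Answer: fixed 00000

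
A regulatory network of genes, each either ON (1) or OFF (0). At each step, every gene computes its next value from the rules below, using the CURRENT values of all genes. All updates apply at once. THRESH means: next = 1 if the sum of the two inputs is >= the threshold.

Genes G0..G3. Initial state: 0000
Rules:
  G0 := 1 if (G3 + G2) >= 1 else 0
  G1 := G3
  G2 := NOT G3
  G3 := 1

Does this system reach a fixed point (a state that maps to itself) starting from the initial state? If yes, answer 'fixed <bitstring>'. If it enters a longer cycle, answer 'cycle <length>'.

Answer: fixed 1101

Derivation:
Step 0: 0000
Step 1: G0=(0+0>=1)=0 G1=G3=0 G2=NOT G3=NOT 0=1 G3=1(const) -> 0011
Step 2: G0=(1+1>=1)=1 G1=G3=1 G2=NOT G3=NOT 1=0 G3=1(const) -> 1101
Step 3: G0=(1+0>=1)=1 G1=G3=1 G2=NOT G3=NOT 1=0 G3=1(const) -> 1101
Fixed point reached at step 2: 1101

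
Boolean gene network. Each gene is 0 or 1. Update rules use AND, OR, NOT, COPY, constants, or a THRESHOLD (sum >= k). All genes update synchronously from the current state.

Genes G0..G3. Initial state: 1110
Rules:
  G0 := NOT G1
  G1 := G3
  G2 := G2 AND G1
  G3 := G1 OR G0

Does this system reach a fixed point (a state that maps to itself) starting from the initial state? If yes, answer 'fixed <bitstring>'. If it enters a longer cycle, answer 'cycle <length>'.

Answer: cycle 2

Derivation:
Step 0: 1110
Step 1: G0=NOT G1=NOT 1=0 G1=G3=0 G2=G2&G1=1&1=1 G3=G1|G0=1|1=1 -> 0011
Step 2: G0=NOT G1=NOT 0=1 G1=G3=1 G2=G2&G1=1&0=0 G3=G1|G0=0|0=0 -> 1100
Step 3: G0=NOT G1=NOT 1=0 G1=G3=0 G2=G2&G1=0&1=0 G3=G1|G0=1|1=1 -> 0001
Step 4: G0=NOT G1=NOT 0=1 G1=G3=1 G2=G2&G1=0&0=0 G3=G1|G0=0|0=0 -> 1100
Cycle of length 2 starting at step 2 -> no fixed point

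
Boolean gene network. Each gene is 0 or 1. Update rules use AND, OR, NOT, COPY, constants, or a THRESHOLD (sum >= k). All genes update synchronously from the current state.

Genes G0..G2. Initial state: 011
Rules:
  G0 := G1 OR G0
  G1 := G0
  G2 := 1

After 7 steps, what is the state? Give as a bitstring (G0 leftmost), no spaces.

Step 1: G0=G1|G0=1|0=1 G1=G0=0 G2=1(const) -> 101
Step 2: G0=G1|G0=0|1=1 G1=G0=1 G2=1(const) -> 111
Step 3: G0=G1|G0=1|1=1 G1=G0=1 G2=1(const) -> 111
Step 4: G0=G1|G0=1|1=1 G1=G0=1 G2=1(const) -> 111
Step 5: G0=G1|G0=1|1=1 G1=G0=1 G2=1(const) -> 111
Step 6: G0=G1|G0=1|1=1 G1=G0=1 G2=1(const) -> 111
Step 7: G0=G1|G0=1|1=1 G1=G0=1 G2=1(const) -> 111

111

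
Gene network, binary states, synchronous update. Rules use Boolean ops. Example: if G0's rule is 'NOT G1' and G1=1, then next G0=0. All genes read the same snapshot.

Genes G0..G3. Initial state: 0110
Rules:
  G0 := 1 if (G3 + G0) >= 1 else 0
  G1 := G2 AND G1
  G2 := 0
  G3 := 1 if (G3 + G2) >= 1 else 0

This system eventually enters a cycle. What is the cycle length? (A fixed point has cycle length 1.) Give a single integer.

Answer: 1

Derivation:
Step 0: 0110
Step 1: G0=(0+0>=1)=0 G1=G2&G1=1&1=1 G2=0(const) G3=(0+1>=1)=1 -> 0101
Step 2: G0=(1+0>=1)=1 G1=G2&G1=0&1=0 G2=0(const) G3=(1+0>=1)=1 -> 1001
Step 3: G0=(1+1>=1)=1 G1=G2&G1=0&0=0 G2=0(const) G3=(1+0>=1)=1 -> 1001
State from step 3 equals state from step 2 -> cycle length 1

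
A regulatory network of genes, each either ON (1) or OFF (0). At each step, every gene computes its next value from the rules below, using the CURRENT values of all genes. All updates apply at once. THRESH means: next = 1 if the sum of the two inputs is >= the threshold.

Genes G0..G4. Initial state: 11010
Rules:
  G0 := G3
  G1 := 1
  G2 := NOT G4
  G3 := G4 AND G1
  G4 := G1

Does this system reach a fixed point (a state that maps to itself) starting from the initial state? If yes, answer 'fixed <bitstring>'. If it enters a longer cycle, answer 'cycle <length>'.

Answer: fixed 11011

Derivation:
Step 0: 11010
Step 1: G0=G3=1 G1=1(const) G2=NOT G4=NOT 0=1 G3=G4&G1=0&1=0 G4=G1=1 -> 11101
Step 2: G0=G3=0 G1=1(const) G2=NOT G4=NOT 1=0 G3=G4&G1=1&1=1 G4=G1=1 -> 01011
Step 3: G0=G3=1 G1=1(const) G2=NOT G4=NOT 1=0 G3=G4&G1=1&1=1 G4=G1=1 -> 11011
Step 4: G0=G3=1 G1=1(const) G2=NOT G4=NOT 1=0 G3=G4&G1=1&1=1 G4=G1=1 -> 11011
Fixed point reached at step 3: 11011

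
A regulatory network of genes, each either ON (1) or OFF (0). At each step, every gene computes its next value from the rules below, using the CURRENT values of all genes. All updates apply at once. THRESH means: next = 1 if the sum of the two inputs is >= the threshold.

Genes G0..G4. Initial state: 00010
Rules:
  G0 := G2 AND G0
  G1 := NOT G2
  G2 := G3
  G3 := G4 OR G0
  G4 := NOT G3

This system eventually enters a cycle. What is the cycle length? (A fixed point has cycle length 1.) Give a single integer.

Step 0: 00010
Step 1: G0=G2&G0=0&0=0 G1=NOT G2=NOT 0=1 G2=G3=1 G3=G4|G0=0|0=0 G4=NOT G3=NOT 1=0 -> 01100
Step 2: G0=G2&G0=1&0=0 G1=NOT G2=NOT 1=0 G2=G3=0 G3=G4|G0=0|0=0 G4=NOT G3=NOT 0=1 -> 00001
Step 3: G0=G2&G0=0&0=0 G1=NOT G2=NOT 0=1 G2=G3=0 G3=G4|G0=1|0=1 G4=NOT G3=NOT 0=1 -> 01011
Step 4: G0=G2&G0=0&0=0 G1=NOT G2=NOT 0=1 G2=G3=1 G3=G4|G0=1|0=1 G4=NOT G3=NOT 1=0 -> 01110
Step 5: G0=G2&G0=1&0=0 G1=NOT G2=NOT 1=0 G2=G3=1 G3=G4|G0=0|0=0 G4=NOT G3=NOT 1=0 -> 00100
Step 6: G0=G2&G0=1&0=0 G1=NOT G2=NOT 1=0 G2=G3=0 G3=G4|G0=0|0=0 G4=NOT G3=NOT 0=1 -> 00001
State from step 6 equals state from step 2 -> cycle length 4

Answer: 4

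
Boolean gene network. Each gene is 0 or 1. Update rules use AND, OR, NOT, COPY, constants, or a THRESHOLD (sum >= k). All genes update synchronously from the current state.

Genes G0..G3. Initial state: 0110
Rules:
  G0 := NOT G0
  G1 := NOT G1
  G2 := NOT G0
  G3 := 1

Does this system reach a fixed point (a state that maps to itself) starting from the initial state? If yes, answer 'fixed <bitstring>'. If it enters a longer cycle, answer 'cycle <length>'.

Answer: cycle 2

Derivation:
Step 0: 0110
Step 1: G0=NOT G0=NOT 0=1 G1=NOT G1=NOT 1=0 G2=NOT G0=NOT 0=1 G3=1(const) -> 1011
Step 2: G0=NOT G0=NOT 1=0 G1=NOT G1=NOT 0=1 G2=NOT G0=NOT 1=0 G3=1(const) -> 0101
Step 3: G0=NOT G0=NOT 0=1 G1=NOT G1=NOT 1=0 G2=NOT G0=NOT 0=1 G3=1(const) -> 1011
Cycle of length 2 starting at step 1 -> no fixed point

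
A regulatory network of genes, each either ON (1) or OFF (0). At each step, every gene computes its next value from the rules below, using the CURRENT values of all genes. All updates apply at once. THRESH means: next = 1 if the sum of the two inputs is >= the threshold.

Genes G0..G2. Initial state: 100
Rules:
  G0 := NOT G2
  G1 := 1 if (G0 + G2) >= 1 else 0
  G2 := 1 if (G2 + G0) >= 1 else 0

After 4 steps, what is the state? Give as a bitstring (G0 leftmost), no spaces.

Step 1: G0=NOT G2=NOT 0=1 G1=(1+0>=1)=1 G2=(0+1>=1)=1 -> 111
Step 2: G0=NOT G2=NOT 1=0 G1=(1+1>=1)=1 G2=(1+1>=1)=1 -> 011
Step 3: G0=NOT G2=NOT 1=0 G1=(0+1>=1)=1 G2=(1+0>=1)=1 -> 011
Step 4: G0=NOT G2=NOT 1=0 G1=(0+1>=1)=1 G2=(1+0>=1)=1 -> 011

011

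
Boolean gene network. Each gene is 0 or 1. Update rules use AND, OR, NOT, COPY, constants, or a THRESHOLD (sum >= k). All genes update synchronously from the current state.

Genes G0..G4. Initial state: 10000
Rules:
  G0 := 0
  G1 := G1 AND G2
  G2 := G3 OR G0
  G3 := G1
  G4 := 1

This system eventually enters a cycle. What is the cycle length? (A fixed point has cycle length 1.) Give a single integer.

Step 0: 10000
Step 1: G0=0(const) G1=G1&G2=0&0=0 G2=G3|G0=0|1=1 G3=G1=0 G4=1(const) -> 00101
Step 2: G0=0(const) G1=G1&G2=0&1=0 G2=G3|G0=0|0=0 G3=G1=0 G4=1(const) -> 00001
Step 3: G0=0(const) G1=G1&G2=0&0=0 G2=G3|G0=0|0=0 G3=G1=0 G4=1(const) -> 00001
State from step 3 equals state from step 2 -> cycle length 1

Answer: 1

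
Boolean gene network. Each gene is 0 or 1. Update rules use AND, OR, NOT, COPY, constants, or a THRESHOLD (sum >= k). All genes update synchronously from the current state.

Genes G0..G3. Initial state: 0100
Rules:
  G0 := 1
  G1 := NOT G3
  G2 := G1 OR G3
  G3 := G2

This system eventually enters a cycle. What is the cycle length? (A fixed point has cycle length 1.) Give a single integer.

Answer: 1

Derivation:
Step 0: 0100
Step 1: G0=1(const) G1=NOT G3=NOT 0=1 G2=G1|G3=1|0=1 G3=G2=0 -> 1110
Step 2: G0=1(const) G1=NOT G3=NOT 0=1 G2=G1|G3=1|0=1 G3=G2=1 -> 1111
Step 3: G0=1(const) G1=NOT G3=NOT 1=0 G2=G1|G3=1|1=1 G3=G2=1 -> 1011
Step 4: G0=1(const) G1=NOT G3=NOT 1=0 G2=G1|G3=0|1=1 G3=G2=1 -> 1011
State from step 4 equals state from step 3 -> cycle length 1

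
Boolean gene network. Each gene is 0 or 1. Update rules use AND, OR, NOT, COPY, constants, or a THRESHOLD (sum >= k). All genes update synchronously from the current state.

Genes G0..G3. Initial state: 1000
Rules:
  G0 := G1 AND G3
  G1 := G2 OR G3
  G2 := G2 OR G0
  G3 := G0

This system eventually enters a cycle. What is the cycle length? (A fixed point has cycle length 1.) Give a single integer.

Answer: 1

Derivation:
Step 0: 1000
Step 1: G0=G1&G3=0&0=0 G1=G2|G3=0|0=0 G2=G2|G0=0|1=1 G3=G0=1 -> 0011
Step 2: G0=G1&G3=0&1=0 G1=G2|G3=1|1=1 G2=G2|G0=1|0=1 G3=G0=0 -> 0110
Step 3: G0=G1&G3=1&0=0 G1=G2|G3=1|0=1 G2=G2|G0=1|0=1 G3=G0=0 -> 0110
State from step 3 equals state from step 2 -> cycle length 1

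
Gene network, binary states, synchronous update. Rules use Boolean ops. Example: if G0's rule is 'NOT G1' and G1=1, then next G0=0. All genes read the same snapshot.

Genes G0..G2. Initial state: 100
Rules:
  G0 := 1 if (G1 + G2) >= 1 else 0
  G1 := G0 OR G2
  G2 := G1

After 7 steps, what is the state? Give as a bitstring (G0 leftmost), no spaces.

Step 1: G0=(0+0>=1)=0 G1=G0|G2=1|0=1 G2=G1=0 -> 010
Step 2: G0=(1+0>=1)=1 G1=G0|G2=0|0=0 G2=G1=1 -> 101
Step 3: G0=(0+1>=1)=1 G1=G0|G2=1|1=1 G2=G1=0 -> 110
Step 4: G0=(1+0>=1)=1 G1=G0|G2=1|0=1 G2=G1=1 -> 111
Step 5: G0=(1+1>=1)=1 G1=G0|G2=1|1=1 G2=G1=1 -> 111
Step 6: G0=(1+1>=1)=1 G1=G0|G2=1|1=1 G2=G1=1 -> 111
Step 7: G0=(1+1>=1)=1 G1=G0|G2=1|1=1 G2=G1=1 -> 111

111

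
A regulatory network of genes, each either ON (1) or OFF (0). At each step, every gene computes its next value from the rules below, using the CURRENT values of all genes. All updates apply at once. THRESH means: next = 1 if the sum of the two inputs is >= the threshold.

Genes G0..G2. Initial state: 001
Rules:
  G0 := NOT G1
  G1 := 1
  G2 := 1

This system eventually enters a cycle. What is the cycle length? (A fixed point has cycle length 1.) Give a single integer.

Step 0: 001
Step 1: G0=NOT G1=NOT 0=1 G1=1(const) G2=1(const) -> 111
Step 2: G0=NOT G1=NOT 1=0 G1=1(const) G2=1(const) -> 011
Step 3: G0=NOT G1=NOT 1=0 G1=1(const) G2=1(const) -> 011
State from step 3 equals state from step 2 -> cycle length 1

Answer: 1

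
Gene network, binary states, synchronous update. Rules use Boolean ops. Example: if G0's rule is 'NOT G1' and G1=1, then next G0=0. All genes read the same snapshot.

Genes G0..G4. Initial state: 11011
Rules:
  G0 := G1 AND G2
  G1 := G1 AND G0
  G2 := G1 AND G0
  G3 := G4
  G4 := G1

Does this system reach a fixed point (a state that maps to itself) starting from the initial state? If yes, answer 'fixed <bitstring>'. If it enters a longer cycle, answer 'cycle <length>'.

Step 0: 11011
Step 1: G0=G1&G2=1&0=0 G1=G1&G0=1&1=1 G2=G1&G0=1&1=1 G3=G4=1 G4=G1=1 -> 01111
Step 2: G0=G1&G2=1&1=1 G1=G1&G0=1&0=0 G2=G1&G0=1&0=0 G3=G4=1 G4=G1=1 -> 10011
Step 3: G0=G1&G2=0&0=0 G1=G1&G0=0&1=0 G2=G1&G0=0&1=0 G3=G4=1 G4=G1=0 -> 00010
Step 4: G0=G1&G2=0&0=0 G1=G1&G0=0&0=0 G2=G1&G0=0&0=0 G3=G4=0 G4=G1=0 -> 00000
Step 5: G0=G1&G2=0&0=0 G1=G1&G0=0&0=0 G2=G1&G0=0&0=0 G3=G4=0 G4=G1=0 -> 00000
Fixed point reached at step 4: 00000

Answer: fixed 00000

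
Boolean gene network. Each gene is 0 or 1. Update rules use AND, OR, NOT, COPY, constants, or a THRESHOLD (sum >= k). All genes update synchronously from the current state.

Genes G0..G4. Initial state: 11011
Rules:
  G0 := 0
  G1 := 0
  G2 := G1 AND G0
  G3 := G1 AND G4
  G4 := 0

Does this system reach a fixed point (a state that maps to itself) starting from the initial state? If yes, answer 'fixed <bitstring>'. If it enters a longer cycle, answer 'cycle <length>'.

Answer: fixed 00000

Derivation:
Step 0: 11011
Step 1: G0=0(const) G1=0(const) G2=G1&G0=1&1=1 G3=G1&G4=1&1=1 G4=0(const) -> 00110
Step 2: G0=0(const) G1=0(const) G2=G1&G0=0&0=0 G3=G1&G4=0&0=0 G4=0(const) -> 00000
Step 3: G0=0(const) G1=0(const) G2=G1&G0=0&0=0 G3=G1&G4=0&0=0 G4=0(const) -> 00000
Fixed point reached at step 2: 00000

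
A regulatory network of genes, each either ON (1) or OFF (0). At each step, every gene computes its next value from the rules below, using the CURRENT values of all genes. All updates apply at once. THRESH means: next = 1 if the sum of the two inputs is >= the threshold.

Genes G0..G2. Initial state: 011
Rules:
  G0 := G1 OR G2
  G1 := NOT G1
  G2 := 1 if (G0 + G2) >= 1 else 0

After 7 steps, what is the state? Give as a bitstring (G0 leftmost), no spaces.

Step 1: G0=G1|G2=1|1=1 G1=NOT G1=NOT 1=0 G2=(0+1>=1)=1 -> 101
Step 2: G0=G1|G2=0|1=1 G1=NOT G1=NOT 0=1 G2=(1+1>=1)=1 -> 111
Step 3: G0=G1|G2=1|1=1 G1=NOT G1=NOT 1=0 G2=(1+1>=1)=1 -> 101
Step 4: G0=G1|G2=0|1=1 G1=NOT G1=NOT 0=1 G2=(1+1>=1)=1 -> 111
Step 5: G0=G1|G2=1|1=1 G1=NOT G1=NOT 1=0 G2=(1+1>=1)=1 -> 101
Step 6: G0=G1|G2=0|1=1 G1=NOT G1=NOT 0=1 G2=(1+1>=1)=1 -> 111
Step 7: G0=G1|G2=1|1=1 G1=NOT G1=NOT 1=0 G2=(1+1>=1)=1 -> 101

101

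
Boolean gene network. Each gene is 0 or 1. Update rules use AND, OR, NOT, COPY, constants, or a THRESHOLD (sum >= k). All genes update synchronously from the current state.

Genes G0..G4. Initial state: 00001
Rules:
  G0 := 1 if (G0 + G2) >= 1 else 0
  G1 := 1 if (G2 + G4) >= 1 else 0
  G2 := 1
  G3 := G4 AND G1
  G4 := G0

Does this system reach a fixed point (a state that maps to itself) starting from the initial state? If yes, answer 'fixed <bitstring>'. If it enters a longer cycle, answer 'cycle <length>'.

Answer: fixed 11111

Derivation:
Step 0: 00001
Step 1: G0=(0+0>=1)=0 G1=(0+1>=1)=1 G2=1(const) G3=G4&G1=1&0=0 G4=G0=0 -> 01100
Step 2: G0=(0+1>=1)=1 G1=(1+0>=1)=1 G2=1(const) G3=G4&G1=0&1=0 G4=G0=0 -> 11100
Step 3: G0=(1+1>=1)=1 G1=(1+0>=1)=1 G2=1(const) G3=G4&G1=0&1=0 G4=G0=1 -> 11101
Step 4: G0=(1+1>=1)=1 G1=(1+1>=1)=1 G2=1(const) G3=G4&G1=1&1=1 G4=G0=1 -> 11111
Step 5: G0=(1+1>=1)=1 G1=(1+1>=1)=1 G2=1(const) G3=G4&G1=1&1=1 G4=G0=1 -> 11111
Fixed point reached at step 4: 11111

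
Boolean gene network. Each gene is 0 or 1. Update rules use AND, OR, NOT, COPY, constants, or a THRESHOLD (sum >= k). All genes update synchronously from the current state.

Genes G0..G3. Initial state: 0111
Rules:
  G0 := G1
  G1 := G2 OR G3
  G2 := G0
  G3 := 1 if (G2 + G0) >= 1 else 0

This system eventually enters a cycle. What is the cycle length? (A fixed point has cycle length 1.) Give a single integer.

Step 0: 0111
Step 1: G0=G1=1 G1=G2|G3=1|1=1 G2=G0=0 G3=(1+0>=1)=1 -> 1101
Step 2: G0=G1=1 G1=G2|G3=0|1=1 G2=G0=1 G3=(0+1>=1)=1 -> 1111
Step 3: G0=G1=1 G1=G2|G3=1|1=1 G2=G0=1 G3=(1+1>=1)=1 -> 1111
State from step 3 equals state from step 2 -> cycle length 1

Answer: 1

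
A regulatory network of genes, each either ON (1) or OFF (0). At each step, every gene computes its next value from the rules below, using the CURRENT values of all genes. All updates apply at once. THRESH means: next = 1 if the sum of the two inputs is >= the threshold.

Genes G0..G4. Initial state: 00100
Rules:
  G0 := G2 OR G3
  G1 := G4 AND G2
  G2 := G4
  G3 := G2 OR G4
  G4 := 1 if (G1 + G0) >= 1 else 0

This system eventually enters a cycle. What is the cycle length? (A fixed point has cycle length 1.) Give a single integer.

Answer: 1

Derivation:
Step 0: 00100
Step 1: G0=G2|G3=1|0=1 G1=G4&G2=0&1=0 G2=G4=0 G3=G2|G4=1|0=1 G4=(0+0>=1)=0 -> 10010
Step 2: G0=G2|G3=0|1=1 G1=G4&G2=0&0=0 G2=G4=0 G3=G2|G4=0|0=0 G4=(0+1>=1)=1 -> 10001
Step 3: G0=G2|G3=0|0=0 G1=G4&G2=1&0=0 G2=G4=1 G3=G2|G4=0|1=1 G4=(0+1>=1)=1 -> 00111
Step 4: G0=G2|G3=1|1=1 G1=G4&G2=1&1=1 G2=G4=1 G3=G2|G4=1|1=1 G4=(0+0>=1)=0 -> 11110
Step 5: G0=G2|G3=1|1=1 G1=G4&G2=0&1=0 G2=G4=0 G3=G2|G4=1|0=1 G4=(1+1>=1)=1 -> 10011
Step 6: G0=G2|G3=0|1=1 G1=G4&G2=1&0=0 G2=G4=1 G3=G2|G4=0|1=1 G4=(0+1>=1)=1 -> 10111
Step 7: G0=G2|G3=1|1=1 G1=G4&G2=1&1=1 G2=G4=1 G3=G2|G4=1|1=1 G4=(0+1>=1)=1 -> 11111
Step 8: G0=G2|G3=1|1=1 G1=G4&G2=1&1=1 G2=G4=1 G3=G2|G4=1|1=1 G4=(1+1>=1)=1 -> 11111
State from step 8 equals state from step 7 -> cycle length 1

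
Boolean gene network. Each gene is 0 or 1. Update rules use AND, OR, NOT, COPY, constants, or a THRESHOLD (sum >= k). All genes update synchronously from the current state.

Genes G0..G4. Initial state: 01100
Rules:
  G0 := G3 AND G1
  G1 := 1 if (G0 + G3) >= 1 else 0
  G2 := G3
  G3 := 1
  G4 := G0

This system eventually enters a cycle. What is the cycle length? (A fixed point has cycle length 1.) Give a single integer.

Answer: 1

Derivation:
Step 0: 01100
Step 1: G0=G3&G1=0&1=0 G1=(0+0>=1)=0 G2=G3=0 G3=1(const) G4=G0=0 -> 00010
Step 2: G0=G3&G1=1&0=0 G1=(0+1>=1)=1 G2=G3=1 G3=1(const) G4=G0=0 -> 01110
Step 3: G0=G3&G1=1&1=1 G1=(0+1>=1)=1 G2=G3=1 G3=1(const) G4=G0=0 -> 11110
Step 4: G0=G3&G1=1&1=1 G1=(1+1>=1)=1 G2=G3=1 G3=1(const) G4=G0=1 -> 11111
Step 5: G0=G3&G1=1&1=1 G1=(1+1>=1)=1 G2=G3=1 G3=1(const) G4=G0=1 -> 11111
State from step 5 equals state from step 4 -> cycle length 1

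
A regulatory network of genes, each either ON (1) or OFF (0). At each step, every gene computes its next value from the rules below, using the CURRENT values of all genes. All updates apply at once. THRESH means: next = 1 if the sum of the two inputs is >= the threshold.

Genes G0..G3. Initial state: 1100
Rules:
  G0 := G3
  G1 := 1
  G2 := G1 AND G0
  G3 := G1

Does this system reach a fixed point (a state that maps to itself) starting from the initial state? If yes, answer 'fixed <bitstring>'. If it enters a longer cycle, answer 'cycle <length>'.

Answer: fixed 1111

Derivation:
Step 0: 1100
Step 1: G0=G3=0 G1=1(const) G2=G1&G0=1&1=1 G3=G1=1 -> 0111
Step 2: G0=G3=1 G1=1(const) G2=G1&G0=1&0=0 G3=G1=1 -> 1101
Step 3: G0=G3=1 G1=1(const) G2=G1&G0=1&1=1 G3=G1=1 -> 1111
Step 4: G0=G3=1 G1=1(const) G2=G1&G0=1&1=1 G3=G1=1 -> 1111
Fixed point reached at step 3: 1111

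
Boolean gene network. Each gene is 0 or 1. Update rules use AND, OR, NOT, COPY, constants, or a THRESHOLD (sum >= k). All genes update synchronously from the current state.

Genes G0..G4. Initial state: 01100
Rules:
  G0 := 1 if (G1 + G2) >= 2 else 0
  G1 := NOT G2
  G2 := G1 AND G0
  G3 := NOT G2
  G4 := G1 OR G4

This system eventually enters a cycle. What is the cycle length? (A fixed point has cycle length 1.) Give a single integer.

Step 0: 01100
Step 1: G0=(1+1>=2)=1 G1=NOT G2=NOT 1=0 G2=G1&G0=1&0=0 G3=NOT G2=NOT 1=0 G4=G1|G4=1|0=1 -> 10001
Step 2: G0=(0+0>=2)=0 G1=NOT G2=NOT 0=1 G2=G1&G0=0&1=0 G3=NOT G2=NOT 0=1 G4=G1|G4=0|1=1 -> 01011
Step 3: G0=(1+0>=2)=0 G1=NOT G2=NOT 0=1 G2=G1&G0=1&0=0 G3=NOT G2=NOT 0=1 G4=G1|G4=1|1=1 -> 01011
State from step 3 equals state from step 2 -> cycle length 1

Answer: 1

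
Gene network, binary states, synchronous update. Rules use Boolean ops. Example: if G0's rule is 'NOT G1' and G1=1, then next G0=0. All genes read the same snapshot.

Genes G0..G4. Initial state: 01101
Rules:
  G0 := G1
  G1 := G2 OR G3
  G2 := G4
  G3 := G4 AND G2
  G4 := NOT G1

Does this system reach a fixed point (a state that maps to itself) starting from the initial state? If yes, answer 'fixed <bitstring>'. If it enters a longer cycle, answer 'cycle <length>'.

Answer: cycle 6

Derivation:
Step 0: 01101
Step 1: G0=G1=1 G1=G2|G3=1|0=1 G2=G4=1 G3=G4&G2=1&1=1 G4=NOT G1=NOT 1=0 -> 11110
Step 2: G0=G1=1 G1=G2|G3=1|1=1 G2=G4=0 G3=G4&G2=0&1=0 G4=NOT G1=NOT 1=0 -> 11000
Step 3: G0=G1=1 G1=G2|G3=0|0=0 G2=G4=0 G3=G4&G2=0&0=0 G4=NOT G1=NOT 1=0 -> 10000
Step 4: G0=G1=0 G1=G2|G3=0|0=0 G2=G4=0 G3=G4&G2=0&0=0 G4=NOT G1=NOT 0=1 -> 00001
Step 5: G0=G1=0 G1=G2|G3=0|0=0 G2=G4=1 G3=G4&G2=1&0=0 G4=NOT G1=NOT 0=1 -> 00101
Step 6: G0=G1=0 G1=G2|G3=1|0=1 G2=G4=1 G3=G4&G2=1&1=1 G4=NOT G1=NOT 0=1 -> 01111
Step 7: G0=G1=1 G1=G2|G3=1|1=1 G2=G4=1 G3=G4&G2=1&1=1 G4=NOT G1=NOT 1=0 -> 11110
Cycle of length 6 starting at step 1 -> no fixed point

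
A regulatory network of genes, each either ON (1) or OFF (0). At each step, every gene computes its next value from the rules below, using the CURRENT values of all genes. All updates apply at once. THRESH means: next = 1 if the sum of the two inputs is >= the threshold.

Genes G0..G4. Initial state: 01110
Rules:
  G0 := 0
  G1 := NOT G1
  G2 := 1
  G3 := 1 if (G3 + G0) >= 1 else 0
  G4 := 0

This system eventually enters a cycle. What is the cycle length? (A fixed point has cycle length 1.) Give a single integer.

Answer: 2

Derivation:
Step 0: 01110
Step 1: G0=0(const) G1=NOT G1=NOT 1=0 G2=1(const) G3=(1+0>=1)=1 G4=0(const) -> 00110
Step 2: G0=0(const) G1=NOT G1=NOT 0=1 G2=1(const) G3=(1+0>=1)=1 G4=0(const) -> 01110
State from step 2 equals state from step 0 -> cycle length 2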